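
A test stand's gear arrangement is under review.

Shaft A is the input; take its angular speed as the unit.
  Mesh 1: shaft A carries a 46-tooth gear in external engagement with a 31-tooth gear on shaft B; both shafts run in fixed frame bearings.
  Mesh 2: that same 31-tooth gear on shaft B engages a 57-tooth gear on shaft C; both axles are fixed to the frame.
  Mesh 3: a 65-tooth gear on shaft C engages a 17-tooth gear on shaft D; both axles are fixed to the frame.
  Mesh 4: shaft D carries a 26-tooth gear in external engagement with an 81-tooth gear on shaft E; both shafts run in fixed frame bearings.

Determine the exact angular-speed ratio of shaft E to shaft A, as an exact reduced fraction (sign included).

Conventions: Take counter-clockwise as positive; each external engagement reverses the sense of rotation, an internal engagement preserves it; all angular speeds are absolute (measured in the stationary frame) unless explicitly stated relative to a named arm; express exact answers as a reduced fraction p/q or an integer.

77740/78489

class = fixed-axis compound train [4 meshes; 4 ratios multiply, 4 sense flips]
mesh 1 [46T→31T]: running ratio 46/31, sense −
mesh 2 [31T→57T]: running ratio 46/57, sense +
mesh 3 [65T→17T]: running ratio 2990/969, sense −
mesh 4 [26T→81T]: running ratio 77740/78489, sense +
ω_out/ω_in = 77740/78489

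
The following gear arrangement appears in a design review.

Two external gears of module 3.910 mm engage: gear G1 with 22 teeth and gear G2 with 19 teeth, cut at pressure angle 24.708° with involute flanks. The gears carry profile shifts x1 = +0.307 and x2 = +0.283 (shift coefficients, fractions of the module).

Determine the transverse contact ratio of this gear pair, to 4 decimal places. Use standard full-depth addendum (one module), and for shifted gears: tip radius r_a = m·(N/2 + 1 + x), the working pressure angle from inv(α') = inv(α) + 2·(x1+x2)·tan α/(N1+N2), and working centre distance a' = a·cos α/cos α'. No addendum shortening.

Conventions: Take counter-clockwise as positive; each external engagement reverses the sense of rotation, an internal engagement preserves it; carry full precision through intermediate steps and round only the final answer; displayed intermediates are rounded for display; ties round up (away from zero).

1.3392

class = single-mesh tooth geometry [involute pair 22T × 19T, m = 3.910]
base radii: r_b1 = 39.072427, r_b2 = 33.744369
tip radii: r_a1 = 48.120370, r_a2 = 42.161530
inv(α') = inv(24.708°) + 2·(+0.307+0.283)·tan α/(22+19) = 0.04212425  ⇒  α' = 27.81763°
a' = a·cos α / cos α' = 80.1550·cos 24.708°/cos 27.81763° = 82.331200
action lengths: √(r_a1²−r_b1²) = 28.087639, √(r_a2²−r_b2²) = 25.276712
base pitch p_b = π·m·cos α = 11.159059
CR = (28.087639 + 25.276712 − 82.331200·sin 27.81763°)/11.159059 = 1.339161
contact ratio ≈ 1.3392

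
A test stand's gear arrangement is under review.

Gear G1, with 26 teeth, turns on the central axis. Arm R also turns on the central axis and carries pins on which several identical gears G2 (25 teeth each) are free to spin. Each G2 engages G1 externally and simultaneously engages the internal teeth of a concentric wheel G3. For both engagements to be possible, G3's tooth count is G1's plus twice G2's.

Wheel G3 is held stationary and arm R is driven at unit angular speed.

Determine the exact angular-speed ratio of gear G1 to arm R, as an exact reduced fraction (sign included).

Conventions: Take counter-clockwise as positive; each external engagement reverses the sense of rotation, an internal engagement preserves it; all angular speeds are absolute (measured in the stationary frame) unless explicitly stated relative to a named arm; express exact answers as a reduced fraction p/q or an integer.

51/13

topology: planetary set — G1 26T / G2 25T / G3 76T, arm = carrier (Willis)
ring teeth: 26 + 2·25 = 76
26(ω_sun−ω_arm) = −76(ω_ring−ω_arm),  ω_ring = 0, ω_arm = 1
ω_sun = 1 − (76/26)(0−1) = 51/13
ω_out/ω_in = 51/13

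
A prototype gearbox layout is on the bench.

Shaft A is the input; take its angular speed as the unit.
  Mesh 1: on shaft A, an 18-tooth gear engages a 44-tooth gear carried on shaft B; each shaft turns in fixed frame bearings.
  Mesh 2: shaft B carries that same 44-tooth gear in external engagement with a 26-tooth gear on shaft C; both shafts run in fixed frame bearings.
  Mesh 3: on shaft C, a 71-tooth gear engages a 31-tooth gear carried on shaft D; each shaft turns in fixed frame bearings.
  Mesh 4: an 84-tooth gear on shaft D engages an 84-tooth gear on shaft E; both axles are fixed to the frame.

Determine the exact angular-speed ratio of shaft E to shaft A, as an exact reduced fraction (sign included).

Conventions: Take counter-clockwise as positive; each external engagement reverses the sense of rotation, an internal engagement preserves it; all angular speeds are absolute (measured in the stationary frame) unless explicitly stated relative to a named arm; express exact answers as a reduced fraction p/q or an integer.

639/403

class = fixed-axis compound train [4 meshes; 4 ratios multiply, 4 sense flips]
mesh 1 [18T→44T]: running ratio 9/22, sense −
mesh 2 [44T→26T]: running ratio 9/13, sense +
mesh 3 [71T→31T]: running ratio 639/403, sense −
mesh 4 [84T→84T]: running ratio 639/403, sense +
ω_out/ω_in = 639/403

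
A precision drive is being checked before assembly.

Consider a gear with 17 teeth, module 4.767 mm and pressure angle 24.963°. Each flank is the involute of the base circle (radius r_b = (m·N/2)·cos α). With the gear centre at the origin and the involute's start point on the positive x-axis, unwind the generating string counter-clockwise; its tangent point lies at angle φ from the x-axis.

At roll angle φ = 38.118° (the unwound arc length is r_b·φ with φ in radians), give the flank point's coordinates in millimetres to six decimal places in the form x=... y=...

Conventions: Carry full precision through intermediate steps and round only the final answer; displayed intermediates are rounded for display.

recognized (one wheel, involute flank): single-mesh tooth geometry, m = 4.767, N = 17
pitch radius r_p = m·N/2 = 4.767·17/2 = 40.519500
base radius r_b = r_p·cos α = 40.519500·cos 24.963° = 36.734189
roll angle φ = 38.118° = 0.66528460 rad
x = r_b·(cos φ + φ·sin φ) = 43.985887
y = r_b·(sin φ − φ·cos φ) = 3.448470

x=43.985887 y=3.448470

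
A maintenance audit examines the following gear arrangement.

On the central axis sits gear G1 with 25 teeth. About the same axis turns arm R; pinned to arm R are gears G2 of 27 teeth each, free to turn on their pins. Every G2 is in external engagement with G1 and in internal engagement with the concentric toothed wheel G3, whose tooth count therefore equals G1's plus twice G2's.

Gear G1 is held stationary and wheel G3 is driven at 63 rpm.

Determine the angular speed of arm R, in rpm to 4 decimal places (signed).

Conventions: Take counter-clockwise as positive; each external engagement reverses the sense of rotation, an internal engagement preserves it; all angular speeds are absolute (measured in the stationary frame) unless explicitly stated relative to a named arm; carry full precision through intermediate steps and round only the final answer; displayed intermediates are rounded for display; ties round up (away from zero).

class = planetary set [G3 = 25+2·27 = 79; Willis about the carrier]
normalise by the input: solve with ω_ring = 1, then scale by 63 rpm
ring teeth: 25 + 2·27 = 79
25(ω_sun−ω_arm) = −79(ω_ring−ω_arm),  ω_sun = 0, ω_ring = 1
25(0−ω_arm) = −79(1−ω_arm)  ⇒  104·ω_arm = 79  ⇒  ω_arm = 79/104
scale: ω_arm = 79/104 × 63 rpm = +47.8558 rpm

+47.8558 rpm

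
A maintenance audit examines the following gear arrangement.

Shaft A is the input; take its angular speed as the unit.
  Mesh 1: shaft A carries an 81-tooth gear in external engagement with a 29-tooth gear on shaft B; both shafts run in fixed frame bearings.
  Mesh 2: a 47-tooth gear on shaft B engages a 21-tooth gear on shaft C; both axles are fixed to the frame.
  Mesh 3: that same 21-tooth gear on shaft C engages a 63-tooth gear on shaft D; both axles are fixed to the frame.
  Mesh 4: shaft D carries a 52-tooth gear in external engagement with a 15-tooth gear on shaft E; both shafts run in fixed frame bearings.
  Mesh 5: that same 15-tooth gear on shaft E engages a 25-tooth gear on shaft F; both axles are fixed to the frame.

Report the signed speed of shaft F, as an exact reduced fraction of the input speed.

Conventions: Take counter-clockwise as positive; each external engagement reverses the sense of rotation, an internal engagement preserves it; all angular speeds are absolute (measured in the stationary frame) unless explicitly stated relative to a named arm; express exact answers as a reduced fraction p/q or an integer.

5-mesh fixed-axis compound train (all bearings frame-fixed)
mesh 1 [81T→29T]: |ω|/ω_in = 1×81/29 = 81/29, sense flips to −
mesh 2 [47T→21T]: |ω|/ω_in = (81/29)×47/21 = 1269/203, sense flips to +
mesh 3 [21T→63T]: |ω|/ω_in = (1269/203)×21/63 = 423/203, sense flips to −
mesh 4 [52T→15T]: |ω|/ω_in = (423/203)×52/15 = 7332/1015, sense flips to +
mesh 5 [15T→25T]: |ω|/ω_in = (7332/1015)×15/25 = 21996/5075, sense flips to −
signed output speed (× input speed) = -21996/5075

-21996/5075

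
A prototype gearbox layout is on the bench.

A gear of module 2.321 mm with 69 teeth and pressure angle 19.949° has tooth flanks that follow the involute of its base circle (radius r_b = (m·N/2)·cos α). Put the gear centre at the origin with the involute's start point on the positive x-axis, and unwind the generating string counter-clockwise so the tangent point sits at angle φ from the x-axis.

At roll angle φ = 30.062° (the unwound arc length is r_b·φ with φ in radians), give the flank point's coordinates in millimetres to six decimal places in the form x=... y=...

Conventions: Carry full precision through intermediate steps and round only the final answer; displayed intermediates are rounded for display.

recognized (one wheel, involute flank): single-mesh tooth geometry, m = 2.321, N = 69
pitch radius r_p = m·N/2 = 2.321·69/2 = 80.074500
base radius r_b = r_p·cos α = 80.074500·cos 19.949° = 75.269765
roll angle φ = 30.062° = 0.52468088 rad
x = r_b·(cos φ + φ·sin φ) = 84.928067
y = r_b·(sin φ − φ·cos φ) = 3.525185

x=84.928067 y=3.525185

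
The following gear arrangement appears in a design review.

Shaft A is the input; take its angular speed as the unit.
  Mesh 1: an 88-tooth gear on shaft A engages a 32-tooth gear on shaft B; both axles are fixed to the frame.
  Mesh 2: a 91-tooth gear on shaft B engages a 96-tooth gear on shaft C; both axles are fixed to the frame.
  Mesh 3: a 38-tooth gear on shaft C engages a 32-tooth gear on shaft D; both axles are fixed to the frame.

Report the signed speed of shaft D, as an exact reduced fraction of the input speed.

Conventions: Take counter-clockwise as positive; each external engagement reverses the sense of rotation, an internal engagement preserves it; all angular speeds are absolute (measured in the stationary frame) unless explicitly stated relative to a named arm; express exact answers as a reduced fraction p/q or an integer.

-19019/6144

3-mesh fixed-axis compound train (all bearings frame-fixed)
mesh 1 [88T→32T]: |ω|/ω_in = 1×88/32 = 11/4, sense flips to −
mesh 2 [91T→96T]: |ω|/ω_in = (11/4)×91/96 = 1001/384, sense flips to +
mesh 3 [38T→32T]: |ω|/ω_in = (1001/384)×38/32 = 19019/6144, sense flips to −
signed output speed (× input speed) = -19019/6144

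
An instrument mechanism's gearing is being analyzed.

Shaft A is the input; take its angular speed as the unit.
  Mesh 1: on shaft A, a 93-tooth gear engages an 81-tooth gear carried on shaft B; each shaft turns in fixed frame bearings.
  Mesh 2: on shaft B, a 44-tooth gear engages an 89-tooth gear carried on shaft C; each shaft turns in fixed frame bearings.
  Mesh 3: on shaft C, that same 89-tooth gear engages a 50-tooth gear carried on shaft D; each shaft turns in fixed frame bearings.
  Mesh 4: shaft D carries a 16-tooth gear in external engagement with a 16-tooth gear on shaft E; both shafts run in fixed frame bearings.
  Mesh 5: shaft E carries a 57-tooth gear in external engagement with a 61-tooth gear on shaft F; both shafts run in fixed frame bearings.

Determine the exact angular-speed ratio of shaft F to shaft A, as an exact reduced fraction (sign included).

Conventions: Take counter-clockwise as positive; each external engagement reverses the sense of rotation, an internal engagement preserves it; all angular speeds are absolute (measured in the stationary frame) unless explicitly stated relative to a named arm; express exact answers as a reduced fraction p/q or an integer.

-12958/13725

class = fixed-axis compound train [5 meshes; 5 ratios multiply, 5 sense flips]
mesh 1 [93T→81T]: running ratio 31/27, sense −
mesh 2 [44T→89T]: running ratio 1364/2403, sense +
mesh 3 [89T→50T]: running ratio 682/675, sense −
mesh 4 [16T→16T]: running ratio 682/675, sense +
mesh 5 [57T→61T]: running ratio 12958/13725, sense −
ω_out/ω_in = -12958/13725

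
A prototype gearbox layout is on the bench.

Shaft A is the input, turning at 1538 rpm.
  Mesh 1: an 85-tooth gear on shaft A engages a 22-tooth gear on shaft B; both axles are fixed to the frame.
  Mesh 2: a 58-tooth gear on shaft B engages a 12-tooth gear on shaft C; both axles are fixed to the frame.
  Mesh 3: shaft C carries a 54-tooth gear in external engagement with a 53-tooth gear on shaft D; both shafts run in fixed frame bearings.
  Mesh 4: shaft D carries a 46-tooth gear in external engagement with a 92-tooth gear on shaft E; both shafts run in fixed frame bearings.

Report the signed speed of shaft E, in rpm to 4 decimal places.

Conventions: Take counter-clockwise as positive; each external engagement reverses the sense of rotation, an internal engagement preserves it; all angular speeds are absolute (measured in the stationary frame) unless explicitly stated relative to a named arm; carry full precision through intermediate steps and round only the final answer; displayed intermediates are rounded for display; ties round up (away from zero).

+14631.4451 rpm

topology: fixed-axis compound train — 4 meshes, A→E
mesh 1 [85T→22T]: ω = 1538.0000×85/22 = 5942.2727 rpm, sense flips to −
mesh 2 [58T→12T]: ω = 5942.2727×58/12 = 28720.9848 rpm, sense flips to +
mesh 3 [54T→53T]: ω = 28720.9848×54/53 = 29262.8902 rpm, sense flips to −
mesh 4 [46T→92T]: ω = 29262.8902×46/92 = 14631.4451 rpm, sense flips to +
signed output speed = +14631.4451 rpm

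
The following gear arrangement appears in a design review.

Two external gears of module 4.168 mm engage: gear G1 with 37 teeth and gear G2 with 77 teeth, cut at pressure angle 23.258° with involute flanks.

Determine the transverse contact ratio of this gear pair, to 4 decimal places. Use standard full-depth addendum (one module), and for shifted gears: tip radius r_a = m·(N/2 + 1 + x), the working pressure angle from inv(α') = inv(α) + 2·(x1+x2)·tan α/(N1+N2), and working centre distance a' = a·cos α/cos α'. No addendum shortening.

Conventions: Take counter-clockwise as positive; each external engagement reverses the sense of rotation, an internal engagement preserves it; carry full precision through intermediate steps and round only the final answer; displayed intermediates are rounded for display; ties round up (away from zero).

1.6050

topology: single-mesh involute geometry — m = 4.168, 37T/77T pair
base radii: r_b1 = 70.841902, r_b2 = 147.427742
tip radii: r_a1 = 81.276000, r_a2 = 164.636000
no profile shift: α' = α, a' = a
action lengths: √(r_a1²−r_b1²) = 39.839843, √(r_a2²−r_b2²) = 73.280785
base pitch p_b = π·m·cos α = 12.030076
CR = (39.839843 + 73.280785 − 237.576000·sin 23.25800°)/12.030076 = 1.605018
contact ratio ≈ 1.6050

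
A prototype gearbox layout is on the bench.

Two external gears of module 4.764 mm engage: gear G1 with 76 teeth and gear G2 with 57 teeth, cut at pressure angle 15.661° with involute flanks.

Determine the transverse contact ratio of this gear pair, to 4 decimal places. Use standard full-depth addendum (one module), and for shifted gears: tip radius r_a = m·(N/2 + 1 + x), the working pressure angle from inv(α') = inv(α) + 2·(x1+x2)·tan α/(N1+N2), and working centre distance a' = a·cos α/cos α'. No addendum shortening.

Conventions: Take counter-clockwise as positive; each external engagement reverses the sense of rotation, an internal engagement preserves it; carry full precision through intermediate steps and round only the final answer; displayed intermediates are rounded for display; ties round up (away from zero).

2.1068

recognized (one external pair, fixed centres): single-mesh tooth geometry, m = 4.764, N1 = 76, N2 = 57
base radii: r_b1 = 174.311316, r_b2 = 130.733487
tip radii: r_a1 = 185.796000, r_a2 = 140.538000
no profile shift: α' = α, a' = a
action lengths: √(r_a1²−r_b1²) = 64.309553, √(r_a2²−r_b2²) = 51.572131
base pitch p_b = π·m·cos α = 14.410925
CR = (64.309553 + 51.572131 − 316.806000·sin 15.66100°)/14.410925 = 2.106836
contact ratio ≈ 2.1068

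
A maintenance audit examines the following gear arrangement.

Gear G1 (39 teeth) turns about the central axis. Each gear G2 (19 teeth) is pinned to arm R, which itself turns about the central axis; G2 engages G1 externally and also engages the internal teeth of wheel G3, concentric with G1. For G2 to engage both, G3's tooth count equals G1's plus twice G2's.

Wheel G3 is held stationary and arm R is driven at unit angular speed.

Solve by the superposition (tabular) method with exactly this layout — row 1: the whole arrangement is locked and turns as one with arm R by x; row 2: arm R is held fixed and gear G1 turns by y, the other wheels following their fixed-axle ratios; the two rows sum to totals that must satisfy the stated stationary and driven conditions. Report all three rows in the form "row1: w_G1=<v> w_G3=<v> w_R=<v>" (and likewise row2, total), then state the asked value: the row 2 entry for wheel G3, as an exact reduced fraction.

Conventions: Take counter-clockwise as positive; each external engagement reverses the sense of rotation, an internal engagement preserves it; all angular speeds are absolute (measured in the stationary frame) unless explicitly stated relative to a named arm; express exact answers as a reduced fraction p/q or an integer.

row1: w_G1=1 w_G3=1 w_R=1
row2: w_G1=77/39 w_G3=-1 w_R=0
total: w_G1=116/39 w_G3=0 w_R=1
asked value: -1

recognized (axles ride arm R): planetary set, 39/19/77 teeth
row 1 (train locked, turned with arm): all members turn x
superposition row 2 [arm held]: sun y, ring −(39/77)·y, arm 0
boundary: total ω_ring = x − (39/77)·y = 0 and total ω_arm = x = 1  ⇒  y = 77/39, x = 1
row 2 ring = −(39/77)·77/39 = -1
totals (row 1 + row 2): sun 1 + 77/39 = 116/39, ring 1 + (-1) = 0, arm 1 + 0 = 1
asked cell (row2, ring) = -1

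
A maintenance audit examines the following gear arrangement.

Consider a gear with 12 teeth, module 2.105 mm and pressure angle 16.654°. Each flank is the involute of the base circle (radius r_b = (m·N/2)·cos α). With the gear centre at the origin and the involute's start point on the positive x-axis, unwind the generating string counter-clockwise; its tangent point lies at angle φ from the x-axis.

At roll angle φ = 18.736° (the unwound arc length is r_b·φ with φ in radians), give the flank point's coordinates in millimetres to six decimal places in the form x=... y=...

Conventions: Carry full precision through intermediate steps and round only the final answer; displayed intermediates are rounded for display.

x=12.729966 y=0.139535

single-mesh involute tooth geometry (12T wheel at module 2.105)
pitch radius r_p = m·N/2 = 2.105·12/2 = 12.630000
base radius r_b = r_p·cos α = 12.630000·cos 16.654° = 12.100208
roll angle φ = 18.736° = 0.32700489 rad
x = r_b·(cos φ + φ·sin φ) = 12.729966
y = r_b·(sin φ − φ·cos φ) = 0.139535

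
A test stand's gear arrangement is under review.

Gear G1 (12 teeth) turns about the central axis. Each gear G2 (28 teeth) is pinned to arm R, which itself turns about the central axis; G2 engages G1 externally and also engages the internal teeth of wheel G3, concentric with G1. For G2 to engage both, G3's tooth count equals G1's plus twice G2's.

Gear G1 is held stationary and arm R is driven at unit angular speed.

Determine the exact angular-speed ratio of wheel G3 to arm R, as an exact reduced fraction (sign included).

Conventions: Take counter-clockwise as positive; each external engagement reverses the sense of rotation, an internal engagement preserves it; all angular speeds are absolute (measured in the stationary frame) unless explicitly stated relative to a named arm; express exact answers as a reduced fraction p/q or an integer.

20/17

class = planetary set [G3 = 12+2·28 = 68; Willis about the carrier]
ring teeth: 12 + 2·28 = 68
12(ω_sun−ω_arm) = −68(ω_ring−ω_arm),  ω_sun = 0, ω_arm = 1
ω_ring = 1 − (12/68)(0−1) = 20/17
ω_out/ω_in = 20/17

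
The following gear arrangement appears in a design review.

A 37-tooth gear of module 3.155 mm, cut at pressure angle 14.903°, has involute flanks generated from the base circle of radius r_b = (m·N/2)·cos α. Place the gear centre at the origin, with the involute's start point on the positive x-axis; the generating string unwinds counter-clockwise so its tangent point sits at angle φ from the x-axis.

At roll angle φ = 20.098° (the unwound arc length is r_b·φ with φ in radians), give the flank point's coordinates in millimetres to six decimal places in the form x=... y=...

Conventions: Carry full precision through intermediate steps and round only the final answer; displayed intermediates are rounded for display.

x=59.768251 y=0.801544

topology: single-mesh involute geometry — m = 3.155, N = 37
pitch radius r_p = m·N/2 = 3.155·37/2 = 58.367500
base radius r_b = r_p·cos α = 58.367500·cos 14.903° = 56.404170
roll angle φ = 20.098° = 0.35077627 rad
x = r_b·(cos φ + φ·sin φ) = 59.768251
y = r_b·(sin φ − φ·cos φ) = 0.801544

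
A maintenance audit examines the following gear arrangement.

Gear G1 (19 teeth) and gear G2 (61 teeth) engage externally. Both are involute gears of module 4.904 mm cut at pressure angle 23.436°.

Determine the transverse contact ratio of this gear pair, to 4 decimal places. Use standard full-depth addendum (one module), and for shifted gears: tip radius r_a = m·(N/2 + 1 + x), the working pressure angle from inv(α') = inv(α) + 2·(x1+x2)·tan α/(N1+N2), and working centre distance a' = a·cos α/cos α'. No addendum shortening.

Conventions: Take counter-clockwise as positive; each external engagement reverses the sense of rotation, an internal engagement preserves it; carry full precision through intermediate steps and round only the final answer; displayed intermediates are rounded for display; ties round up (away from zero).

single-mesh involute tooth geometry (19T engaging 61T at module 4.904)
base radii: r_b1 = 42.744719, r_b2 = 137.233044
tip radii: r_a1 = 51.492000, r_a2 = 154.476000
no profile shift: α' = α, a' = a
action lengths: √(r_a1²−r_b1²) = 28.710888, √(r_a2²−r_b2²) = 70.921972
base pitch p_b = π·m·cos α = 14.135420
CR = (28.710888 + 70.921972 − 196.160000·sin 23.43600°)/14.135420 = 1.529154
contact ratio ≈ 1.5292

1.5292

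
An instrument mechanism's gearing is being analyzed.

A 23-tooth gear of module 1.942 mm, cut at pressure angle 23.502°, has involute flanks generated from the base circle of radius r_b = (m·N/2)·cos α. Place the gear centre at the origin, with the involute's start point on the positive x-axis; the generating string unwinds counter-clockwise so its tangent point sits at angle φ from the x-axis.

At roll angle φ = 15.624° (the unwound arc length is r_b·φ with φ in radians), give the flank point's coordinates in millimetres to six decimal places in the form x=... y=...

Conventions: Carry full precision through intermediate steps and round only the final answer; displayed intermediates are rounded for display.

class = single-mesh tooth geometry [base-circle involute, m = 1.942, 23T]
pitch radius r_p = m·N/2 = 1.942·23/2 = 22.333000
base radius r_b = r_p·cos α = 22.333000·cos 23.502° = 20.480392
roll angle φ = 15.624° = 0.27269024 rad
x = r_b·(cos φ + φ·sin φ) = 21.227755
y = r_b·(sin φ − φ·cos φ) = 0.137402

x=21.227755 y=0.137402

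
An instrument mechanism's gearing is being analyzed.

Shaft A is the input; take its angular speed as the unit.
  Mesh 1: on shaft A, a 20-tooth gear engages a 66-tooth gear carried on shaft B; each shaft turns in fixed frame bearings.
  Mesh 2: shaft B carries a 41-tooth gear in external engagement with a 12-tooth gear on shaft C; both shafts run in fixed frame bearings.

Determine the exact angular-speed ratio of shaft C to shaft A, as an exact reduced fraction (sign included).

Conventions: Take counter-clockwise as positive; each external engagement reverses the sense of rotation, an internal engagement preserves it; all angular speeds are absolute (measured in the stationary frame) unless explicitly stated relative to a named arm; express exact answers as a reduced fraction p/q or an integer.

205/198

class = fixed-axis compound train [2 meshes; 2 ratios multiply, 2 sense flips]
mesh 1 [20T→66T]: running ratio 10/33, sense −
mesh 2 [41T→12T]: running ratio 205/198, sense +
ω_out/ω_in = 205/198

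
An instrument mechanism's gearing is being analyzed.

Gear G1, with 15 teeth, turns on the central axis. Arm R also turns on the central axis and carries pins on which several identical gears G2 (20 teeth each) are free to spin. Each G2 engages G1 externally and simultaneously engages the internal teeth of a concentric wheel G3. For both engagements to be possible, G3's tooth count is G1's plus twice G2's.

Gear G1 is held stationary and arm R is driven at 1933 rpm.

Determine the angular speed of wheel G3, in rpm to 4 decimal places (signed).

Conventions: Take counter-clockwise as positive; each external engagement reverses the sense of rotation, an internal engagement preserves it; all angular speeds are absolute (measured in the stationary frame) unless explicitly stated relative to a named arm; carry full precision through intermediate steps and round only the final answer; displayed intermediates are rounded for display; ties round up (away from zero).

+2460.1818 rpm

recognized (axles ride arm R): planetary set, 15/20/55 teeth
normalise by the input: solve with ω_arm = 1, then scale by 1933 rpm
ring teeth: 15 + 2·20 = 55
15(ω_sun−ω_arm) = −55(ω_ring−ω_arm),  ω_sun = 0, ω_arm = 1
ω_ring = 1 − (15/55)(0−1) = 14/11
scale: ω_ring = 14/11 × 1933 rpm = +2460.1818 rpm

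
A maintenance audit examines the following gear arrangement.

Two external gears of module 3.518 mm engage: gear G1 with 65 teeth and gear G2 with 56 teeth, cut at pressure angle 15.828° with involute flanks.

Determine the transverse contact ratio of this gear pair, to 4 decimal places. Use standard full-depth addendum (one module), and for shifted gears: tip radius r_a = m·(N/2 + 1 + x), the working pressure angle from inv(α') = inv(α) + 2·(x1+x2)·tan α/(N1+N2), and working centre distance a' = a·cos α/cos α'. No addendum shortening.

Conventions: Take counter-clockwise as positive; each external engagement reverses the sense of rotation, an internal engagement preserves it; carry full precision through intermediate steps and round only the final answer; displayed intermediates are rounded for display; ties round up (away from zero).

single-mesh involute tooth geometry (65T engaging 56T at module 3.518)
base radii: r_b1 = 109.999968, r_b2 = 94.769203
tip radii: r_a1 = 117.853000, r_a2 = 102.022000
no profile shift: α' = α, a' = a
action lengths: √(r_a1²−r_b1²) = 42.300552, √(r_a2²−r_b2²) = 37.779448
base pitch p_b = π·m·cos α = 10.633080
CR = (42.300552 + 37.779448 − 212.839000·sin 15.82800°)/10.633080 = 2.071655
contact ratio ≈ 2.0717

2.0717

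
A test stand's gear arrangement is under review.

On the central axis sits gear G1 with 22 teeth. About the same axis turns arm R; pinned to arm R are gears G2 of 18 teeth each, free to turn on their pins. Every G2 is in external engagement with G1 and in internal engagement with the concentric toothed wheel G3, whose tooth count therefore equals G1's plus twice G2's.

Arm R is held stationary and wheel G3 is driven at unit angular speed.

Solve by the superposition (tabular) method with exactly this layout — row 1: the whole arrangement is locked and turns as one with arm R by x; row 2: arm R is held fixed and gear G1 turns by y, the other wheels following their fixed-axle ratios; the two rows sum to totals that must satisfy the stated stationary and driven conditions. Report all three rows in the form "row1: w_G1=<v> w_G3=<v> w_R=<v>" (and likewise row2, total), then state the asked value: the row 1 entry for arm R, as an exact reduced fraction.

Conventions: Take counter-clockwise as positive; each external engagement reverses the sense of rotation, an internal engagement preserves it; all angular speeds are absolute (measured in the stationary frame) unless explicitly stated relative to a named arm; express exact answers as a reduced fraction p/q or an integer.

row1: w_G1=0 w_G3=0 w_R=0
row2: w_G1=-29/11 w_G3=1 w_R=0
total: w_G1=-29/11 w_G3=1 w_R=0
asked value: 0

topology: planetary set — G1 22T / G2 18T / G3 58T, arm = carrier (Willis)
superposition row 1 [locked train]: every member turns x
superposition row 2 [arm held]: sun y, ring −(22/58)·y, arm 0
boundary: total ω_arm = x = 0 and total ω_ring = x − (22/58)·y = 1  ⇒  y = -29/11, x = 0
row 2 ring = −(22/58)·(-29/11) = 1
totals (row 1 + row 2): sun 0 + (-29/11) = -29/11, ring 0 + 1 = 1, arm 0 + 0 = 0
asked cell (row1, arm) = 0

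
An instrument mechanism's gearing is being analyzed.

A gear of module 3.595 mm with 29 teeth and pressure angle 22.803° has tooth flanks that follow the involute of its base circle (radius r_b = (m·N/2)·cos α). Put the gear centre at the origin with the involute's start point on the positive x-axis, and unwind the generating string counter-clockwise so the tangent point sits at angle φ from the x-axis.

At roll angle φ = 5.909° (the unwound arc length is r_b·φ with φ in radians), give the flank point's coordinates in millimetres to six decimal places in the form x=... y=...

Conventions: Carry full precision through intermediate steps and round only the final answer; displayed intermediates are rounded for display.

x=48.308235 y=0.017552

single-mesh involute tooth geometry (29T wheel at module 3.595)
pitch radius r_p = m·N/2 = 3.595·29/2 = 52.127500
base radius r_b = r_p·cos α = 52.127500·cos 22.803° = 48.053364
roll angle φ = 5.909° = 0.10313151 rad
x = r_b·(cos φ + φ·sin φ) = 48.308235
y = r_b·(sin φ − φ·cos φ) = 0.017552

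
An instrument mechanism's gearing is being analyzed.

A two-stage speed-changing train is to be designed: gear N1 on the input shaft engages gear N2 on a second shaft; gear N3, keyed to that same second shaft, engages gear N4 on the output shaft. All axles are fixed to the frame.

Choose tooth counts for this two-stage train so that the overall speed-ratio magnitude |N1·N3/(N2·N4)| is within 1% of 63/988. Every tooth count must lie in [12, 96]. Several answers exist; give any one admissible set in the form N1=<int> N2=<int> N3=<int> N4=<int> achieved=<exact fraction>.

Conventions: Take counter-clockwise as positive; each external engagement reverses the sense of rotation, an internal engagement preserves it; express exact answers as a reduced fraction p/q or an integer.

class = fixed-axis compound train [2-stage, 63/988 wanted]
target = 63/988 in lowest terms: an exact hit needs N1·N3 = k·63 and N2·N4 = k·988 for one integer k, every count in [12, 96]; additionally prefer no 1:1 stage (N1 ≠ N2, N3 ≠ N4)
k = 1…3: no 1:1-free in-range split of k·63 and k·988 into factor pairs; take k = 4
k = 4: N1·N3 = 252 = 12·21, N2·N4 = 3952 = 52·76
achieved = 12·21/(52·76) = 63/988; |achieved − target| = 0 ≤ 63/98800 ✓

N1=12 N2=52 N3=21 N4=76 achieved=63/988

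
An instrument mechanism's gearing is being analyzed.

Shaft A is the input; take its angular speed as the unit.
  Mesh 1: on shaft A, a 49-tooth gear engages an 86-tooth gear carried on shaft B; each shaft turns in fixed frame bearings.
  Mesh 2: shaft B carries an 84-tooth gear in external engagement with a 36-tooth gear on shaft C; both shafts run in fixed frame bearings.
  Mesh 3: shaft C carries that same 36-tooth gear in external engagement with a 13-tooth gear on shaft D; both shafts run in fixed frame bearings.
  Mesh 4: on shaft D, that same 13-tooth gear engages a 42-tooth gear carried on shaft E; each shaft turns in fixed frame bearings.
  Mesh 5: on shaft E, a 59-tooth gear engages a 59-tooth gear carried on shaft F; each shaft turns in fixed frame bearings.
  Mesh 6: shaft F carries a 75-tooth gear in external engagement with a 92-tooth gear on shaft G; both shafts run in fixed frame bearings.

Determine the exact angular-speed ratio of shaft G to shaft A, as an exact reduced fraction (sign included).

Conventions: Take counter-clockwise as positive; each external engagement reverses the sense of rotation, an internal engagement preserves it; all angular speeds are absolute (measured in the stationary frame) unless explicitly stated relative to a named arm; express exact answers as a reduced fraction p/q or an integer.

class = fixed-axis compound train [6 meshes; 6 ratios multiply, 6 sense flips]
mesh 1 [49T→86T]: running ratio 49/86, sense −
mesh 2 [84T→36T]: running ratio 343/258, sense +
mesh 3 [36T→13T]: running ratio 2058/559, sense −
mesh 4 [13T→42T]: running ratio 49/43, sense +
mesh 5 [59T→59T]: running ratio 49/43, sense −
mesh 6 [75T→92T]: running ratio 3675/3956, sense +
ω_out/ω_in = 3675/3956

3675/3956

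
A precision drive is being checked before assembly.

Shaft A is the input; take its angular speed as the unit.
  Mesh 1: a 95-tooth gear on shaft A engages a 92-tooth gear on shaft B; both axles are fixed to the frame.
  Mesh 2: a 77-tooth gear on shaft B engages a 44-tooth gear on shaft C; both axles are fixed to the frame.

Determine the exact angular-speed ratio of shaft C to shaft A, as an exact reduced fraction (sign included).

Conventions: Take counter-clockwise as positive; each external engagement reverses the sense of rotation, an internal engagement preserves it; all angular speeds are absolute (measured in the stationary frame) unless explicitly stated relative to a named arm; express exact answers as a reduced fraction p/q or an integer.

class = fixed-axis compound train [2 meshes; 2 ratios multiply, 2 sense flips]
mesh 1 [95T→92T]: running ratio 95/92, sense −
mesh 2 [77T→44T]: running ratio 665/368, sense +
ω_out/ω_in = 665/368

665/368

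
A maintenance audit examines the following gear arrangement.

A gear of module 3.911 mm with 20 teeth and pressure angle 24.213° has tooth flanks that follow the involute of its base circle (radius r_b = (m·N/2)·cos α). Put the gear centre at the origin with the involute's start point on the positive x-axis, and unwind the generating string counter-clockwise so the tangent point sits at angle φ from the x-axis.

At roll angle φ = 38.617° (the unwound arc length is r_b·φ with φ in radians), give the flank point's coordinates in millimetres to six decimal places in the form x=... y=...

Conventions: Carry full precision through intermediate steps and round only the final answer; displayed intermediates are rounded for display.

single-mesh involute tooth geometry (20T wheel at module 3.911)
pitch radius r_p = m·N/2 = 3.911·20/2 = 39.110000
base radius r_b = r_p·cos α = 39.110000·cos 24.213° = 35.669379
roll angle φ = 38.617° = 0.67399380 rad
x = r_b·(cos φ + φ·sin φ) = 42.873972
y = r_b·(sin φ − φ·cos φ) = 3.477632

x=42.873972 y=3.477632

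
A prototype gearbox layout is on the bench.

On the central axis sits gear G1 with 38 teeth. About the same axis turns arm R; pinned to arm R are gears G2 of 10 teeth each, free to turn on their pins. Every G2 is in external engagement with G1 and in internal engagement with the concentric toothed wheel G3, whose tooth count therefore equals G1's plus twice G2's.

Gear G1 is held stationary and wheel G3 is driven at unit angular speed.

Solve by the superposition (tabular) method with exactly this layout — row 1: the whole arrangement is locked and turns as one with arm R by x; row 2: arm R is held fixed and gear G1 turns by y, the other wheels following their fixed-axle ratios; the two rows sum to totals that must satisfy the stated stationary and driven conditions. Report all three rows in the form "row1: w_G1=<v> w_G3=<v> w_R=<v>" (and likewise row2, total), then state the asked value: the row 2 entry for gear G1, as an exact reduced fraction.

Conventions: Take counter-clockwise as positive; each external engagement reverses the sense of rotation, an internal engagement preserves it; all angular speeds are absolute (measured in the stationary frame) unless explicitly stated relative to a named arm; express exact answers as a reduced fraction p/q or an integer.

row1: w_G1=29/48 w_G3=29/48 w_R=29/48
row2: w_G1=-29/48 w_G3=19/48 w_R=0
total: w_G1=0 w_G3=1 w_R=29/48
asked value: -29/48

topology: planetary set — G1 38T / G2 10T / G3 58T, arm = carrier (Willis)
superposition row 1 [locked train]: every member turns x
superposition row 2 [arm held]: sun y, ring −(38/58)·y, arm 0
boundary: total ω_sun = x + y = 0 and total ω_ring = x − (38/58)·y = 1  ⇒  y = -29/48, x = 29/48
row 2 ring = −(38/58)·(-29/48) = 19/48
totals (row 1 + row 2): sun 29/48 + (-29/48) = 0, ring 29/48 + 19/48 = 1, arm 29/48 + 0 = 29/48
asked cell (row2, sun) = -29/48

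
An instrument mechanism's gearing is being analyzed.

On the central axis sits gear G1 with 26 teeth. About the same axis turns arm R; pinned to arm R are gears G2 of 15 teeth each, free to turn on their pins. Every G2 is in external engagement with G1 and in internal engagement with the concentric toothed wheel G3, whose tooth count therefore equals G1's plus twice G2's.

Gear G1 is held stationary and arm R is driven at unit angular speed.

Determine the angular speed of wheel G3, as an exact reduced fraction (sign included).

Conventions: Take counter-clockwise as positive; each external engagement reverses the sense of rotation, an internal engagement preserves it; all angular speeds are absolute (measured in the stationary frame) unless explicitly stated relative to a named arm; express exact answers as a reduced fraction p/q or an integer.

41/28

topology: planetary set — G1 26T / G2 15T / G3 56T, arm = carrier (Willis)
ring teeth: 26 + 2·15 = 56
26(ω_sun−ω_arm) = −56(ω_ring−ω_arm),  ω_sun = 0, ω_arm = 1
ω_ring = 1 − (26/56)(0−1) = 41/28
exact speed ratio = 41/28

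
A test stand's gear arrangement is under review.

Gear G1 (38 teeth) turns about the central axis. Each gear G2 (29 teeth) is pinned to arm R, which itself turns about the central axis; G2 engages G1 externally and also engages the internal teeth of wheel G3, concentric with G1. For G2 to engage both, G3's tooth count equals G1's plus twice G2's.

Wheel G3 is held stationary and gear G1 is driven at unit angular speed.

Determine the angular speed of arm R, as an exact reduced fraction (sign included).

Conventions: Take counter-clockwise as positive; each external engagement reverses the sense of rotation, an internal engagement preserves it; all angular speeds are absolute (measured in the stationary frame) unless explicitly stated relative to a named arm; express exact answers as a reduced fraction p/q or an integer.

planetary set (38T centre, 29T on arm, 96T internal) — Willis relation
ring teeth: 38 + 2·29 = 96
38(ω_sun−ω_arm) = −96(ω_ring−ω_arm),  ω_ring = 0, ω_sun = 1
38(1−ω_arm) = −96(0−ω_arm)  ⇒  134·ω_arm = 38  ⇒  ω_arm = 19/67
exact speed ratio = 19/67

19/67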